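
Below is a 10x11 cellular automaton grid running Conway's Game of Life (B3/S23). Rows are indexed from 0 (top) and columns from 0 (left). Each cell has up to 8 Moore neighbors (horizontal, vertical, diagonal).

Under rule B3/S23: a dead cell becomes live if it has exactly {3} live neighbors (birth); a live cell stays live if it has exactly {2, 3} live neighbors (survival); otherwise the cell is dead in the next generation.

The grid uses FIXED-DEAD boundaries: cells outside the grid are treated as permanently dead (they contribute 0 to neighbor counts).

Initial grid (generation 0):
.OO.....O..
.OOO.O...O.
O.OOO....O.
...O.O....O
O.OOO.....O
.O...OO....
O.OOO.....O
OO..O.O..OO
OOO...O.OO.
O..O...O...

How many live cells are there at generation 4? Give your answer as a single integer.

Simulating step by step:
Generation 0 (given above): 44 live cells
Generation 1: 39 live cells
.O.O.......
O.......OO.
.....O...OO
.....O...OO
.OOO..O....
O....O.....
O.OOO.O..OO
....O..OO.O
..OO.OO.OOO
O.O....OO..
Generation 2: 39 live cells
...........
........OOO
...........
..O.OOO..OO
.OO.OOO....
O....OO....
.O.OO.OOOOO
.O.........
.OOOOOO...O
.OOO..OOO..
Generation 3: 33 live cells
.........O.
.........O.
.....O..O..
.OO.O.O....
.OO....O...
O.......OO.
OOO.O.OOOO.
OO......O.O
O...OOO....
.O....OO...
Generation 4: 29 live cells
...........
........OO.
.....O.....
.OOO.OOO...
O.OO...OO..
O..O..O..O.
..O.......O
..OOO...O..
O....OO....
......OO...
Population at generation 4: 29

Answer: 29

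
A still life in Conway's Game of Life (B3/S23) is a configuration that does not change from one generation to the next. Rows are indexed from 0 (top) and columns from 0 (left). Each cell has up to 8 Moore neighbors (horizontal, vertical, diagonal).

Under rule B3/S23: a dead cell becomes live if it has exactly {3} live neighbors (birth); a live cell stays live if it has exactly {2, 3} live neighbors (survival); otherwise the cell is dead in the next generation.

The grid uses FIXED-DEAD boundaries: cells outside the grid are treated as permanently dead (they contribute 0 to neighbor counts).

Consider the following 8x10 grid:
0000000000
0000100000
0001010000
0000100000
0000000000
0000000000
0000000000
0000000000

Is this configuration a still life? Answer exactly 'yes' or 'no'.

Compute generation 1 and compare to generation 0 (given above):
Generation 1:
0000000000
0000100000
0001010000
0000100000
0000000000
0000000000
0000000000
0000000000
The grids are IDENTICAL -> still life.

Answer: yes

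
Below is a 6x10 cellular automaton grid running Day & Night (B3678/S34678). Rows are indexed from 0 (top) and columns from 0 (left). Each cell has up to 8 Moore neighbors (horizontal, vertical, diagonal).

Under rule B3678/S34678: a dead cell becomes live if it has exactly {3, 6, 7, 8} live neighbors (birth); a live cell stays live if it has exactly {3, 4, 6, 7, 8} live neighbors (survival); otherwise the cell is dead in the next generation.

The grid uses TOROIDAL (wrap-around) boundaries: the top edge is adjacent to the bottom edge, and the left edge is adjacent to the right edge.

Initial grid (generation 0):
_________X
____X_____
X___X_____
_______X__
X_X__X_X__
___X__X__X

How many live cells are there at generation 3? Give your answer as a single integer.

Answer: 2

Derivation:
Simulating step by step:
Generation 0 (given above): 12 live cells
Generation 1: 5 live cells
__________
__________
__________
_X____X___
________X_
X_______X_
Generation 2: 3 live cells
__________
__________
__________
__________
_______X_X
_________X
Generation 3: 2 live cells
__________
__________
__________
__________
________X_
________X_
Population at generation 3: 2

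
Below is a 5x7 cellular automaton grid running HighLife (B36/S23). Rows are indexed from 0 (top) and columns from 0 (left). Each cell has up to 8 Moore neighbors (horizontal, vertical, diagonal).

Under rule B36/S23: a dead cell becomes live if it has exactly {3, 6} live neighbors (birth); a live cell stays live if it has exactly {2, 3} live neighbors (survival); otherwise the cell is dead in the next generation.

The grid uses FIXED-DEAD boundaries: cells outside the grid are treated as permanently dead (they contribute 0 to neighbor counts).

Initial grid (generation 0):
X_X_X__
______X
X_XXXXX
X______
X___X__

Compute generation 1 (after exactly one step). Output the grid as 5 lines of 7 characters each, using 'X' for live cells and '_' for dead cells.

Answer: _______
__X___X
_X_XXXX
X______
_______

Derivation:
Simulating step by step:
Generation 0 (given above): 13 live cells
Generation 1: 8 live cells
(generation 1 grid is the final answer)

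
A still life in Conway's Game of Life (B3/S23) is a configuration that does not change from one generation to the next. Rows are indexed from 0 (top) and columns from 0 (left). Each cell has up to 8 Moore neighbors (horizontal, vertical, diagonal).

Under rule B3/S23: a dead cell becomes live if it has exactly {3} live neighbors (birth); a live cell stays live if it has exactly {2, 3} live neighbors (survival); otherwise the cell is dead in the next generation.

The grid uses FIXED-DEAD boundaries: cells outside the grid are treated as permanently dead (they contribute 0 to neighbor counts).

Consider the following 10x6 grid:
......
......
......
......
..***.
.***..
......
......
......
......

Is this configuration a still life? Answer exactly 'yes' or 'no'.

Answer: no

Derivation:
Compute generation 1 and compare to generation 0 (given above):
Generation 1:
......
......
......
...*..
.*..*.
.*..*.
..*...
......
......
......
Cell (3,3) differs: gen0=0 vs gen1=1 -> NOT a still life.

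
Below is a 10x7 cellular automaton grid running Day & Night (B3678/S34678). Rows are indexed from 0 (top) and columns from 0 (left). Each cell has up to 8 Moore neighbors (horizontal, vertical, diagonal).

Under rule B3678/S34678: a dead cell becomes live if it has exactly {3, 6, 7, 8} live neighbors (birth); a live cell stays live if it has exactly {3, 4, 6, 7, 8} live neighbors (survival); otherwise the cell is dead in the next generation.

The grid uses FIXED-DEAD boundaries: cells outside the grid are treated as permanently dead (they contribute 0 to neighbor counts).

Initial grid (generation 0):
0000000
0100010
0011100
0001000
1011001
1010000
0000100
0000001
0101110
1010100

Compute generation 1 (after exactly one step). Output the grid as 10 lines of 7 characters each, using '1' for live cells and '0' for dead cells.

Answer: 0000000
0011100
0011100
0100000
0011000
0000000
0000000
0001000
0011110
0100110

Derivation:
Simulating step by step:
Generation 0 (given above): 21 live cells
Generation 1: 17 live cells
(generation 1 grid is the final answer)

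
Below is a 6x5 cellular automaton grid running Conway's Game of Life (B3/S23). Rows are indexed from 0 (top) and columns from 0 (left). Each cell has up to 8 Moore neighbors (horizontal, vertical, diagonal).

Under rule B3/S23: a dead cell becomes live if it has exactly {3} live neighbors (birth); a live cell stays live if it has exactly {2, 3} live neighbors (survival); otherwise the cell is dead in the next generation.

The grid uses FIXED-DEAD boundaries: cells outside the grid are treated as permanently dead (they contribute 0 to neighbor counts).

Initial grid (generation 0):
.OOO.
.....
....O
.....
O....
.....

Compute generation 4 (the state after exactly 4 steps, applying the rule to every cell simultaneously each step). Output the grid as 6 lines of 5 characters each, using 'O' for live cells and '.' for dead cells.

Simulating step by step:
Generation 0 (given above): 5 live cells
Generation 1: 3 live cells
..O..
..OO.
.....
.....
.....
.....
Generation 2: 4 live cells
..OO.
..OO.
.....
.....
.....
.....
Generation 3: 4 live cells
..OO.
..OO.
.....
.....
.....
.....
Generation 4: 4 live cells
(generation 4 grid is the final answer)

Answer: ..OO.
..OO.
.....
.....
.....
.....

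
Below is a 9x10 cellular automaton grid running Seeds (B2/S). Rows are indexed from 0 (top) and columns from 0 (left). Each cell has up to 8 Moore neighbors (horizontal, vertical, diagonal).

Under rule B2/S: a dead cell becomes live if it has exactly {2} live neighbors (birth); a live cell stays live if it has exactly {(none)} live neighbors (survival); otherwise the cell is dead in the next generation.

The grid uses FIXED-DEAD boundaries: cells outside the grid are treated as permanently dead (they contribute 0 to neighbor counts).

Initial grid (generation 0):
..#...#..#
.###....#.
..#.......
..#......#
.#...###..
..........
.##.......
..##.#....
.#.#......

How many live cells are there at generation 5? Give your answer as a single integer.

Simulating step by step:
Generation 0 (given above): 21 live cells
Generation 1: 17 live cells
.......##.
.......#.#
........##
...#.#.##.
..#.....#.
#....#.#..
....#.....
#.........
..........
Generation 2: 20 live cells
......#..#
......#...
....#.....
..#.#.#...
.#.#.#...#
.#.##.#.#.
##...##...
..........
..........
Generation 3: 14 live cells
.....#.#..
.......#..
......##..
.#........
#.......#.
.........#
...#......
##...##...
..........
Generation 4: 21 live cells
........#.
.....#....
........#.
#.....#.#.
.#.......#
........#.
###.###...
..#.#.....
##...##...
Generation 5: 18 live cells
..........
.......###
.....##..#
.#........
#.........
...##.##.#
.......#..
.......#..
..###.....
Population at generation 5: 18

Answer: 18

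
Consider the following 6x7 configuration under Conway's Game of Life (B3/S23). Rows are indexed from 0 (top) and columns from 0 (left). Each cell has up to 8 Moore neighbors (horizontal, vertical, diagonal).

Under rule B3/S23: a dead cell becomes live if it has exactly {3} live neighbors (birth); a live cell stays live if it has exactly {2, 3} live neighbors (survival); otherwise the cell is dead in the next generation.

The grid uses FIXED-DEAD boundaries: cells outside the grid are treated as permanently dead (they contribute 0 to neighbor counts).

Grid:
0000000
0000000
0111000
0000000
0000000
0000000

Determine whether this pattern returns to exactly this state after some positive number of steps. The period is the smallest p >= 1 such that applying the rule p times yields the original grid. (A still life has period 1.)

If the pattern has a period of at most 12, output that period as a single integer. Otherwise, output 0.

Simulating and comparing each generation to the original:
Gen 0 (original, given above): 3 live cells
Gen 1: 3 live cells, differs from original
Gen 2: 3 live cells, MATCHES original -> period = 2

Answer: 2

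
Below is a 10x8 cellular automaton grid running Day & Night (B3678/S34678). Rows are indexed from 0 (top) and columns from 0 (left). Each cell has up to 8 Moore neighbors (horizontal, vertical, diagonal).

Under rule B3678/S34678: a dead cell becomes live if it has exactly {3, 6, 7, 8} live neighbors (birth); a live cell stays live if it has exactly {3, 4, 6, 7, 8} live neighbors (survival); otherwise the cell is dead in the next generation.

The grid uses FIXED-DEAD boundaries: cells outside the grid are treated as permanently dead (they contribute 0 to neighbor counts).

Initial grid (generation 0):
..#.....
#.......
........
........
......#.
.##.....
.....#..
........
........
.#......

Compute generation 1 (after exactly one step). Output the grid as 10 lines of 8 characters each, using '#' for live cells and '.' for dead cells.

Answer: ........
........
........
........
........
........
........
........
........
........

Derivation:
Simulating step by step:
Generation 0 (given above): 7 live cells
Generation 1: 0 live cells
(generation 1 grid is the final answer)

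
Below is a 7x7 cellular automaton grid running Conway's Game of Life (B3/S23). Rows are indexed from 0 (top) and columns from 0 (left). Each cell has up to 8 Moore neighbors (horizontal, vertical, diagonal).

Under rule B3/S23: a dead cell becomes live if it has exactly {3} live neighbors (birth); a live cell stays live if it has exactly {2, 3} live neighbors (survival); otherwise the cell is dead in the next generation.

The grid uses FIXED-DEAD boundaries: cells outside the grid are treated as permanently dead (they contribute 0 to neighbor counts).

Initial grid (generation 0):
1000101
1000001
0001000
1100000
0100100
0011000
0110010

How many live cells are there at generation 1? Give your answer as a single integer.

Simulating step by step:
Generation 0 (given above): 15 live cells
Generation 1: 15 live cells
0000010
0000010
1100000
1110000
1101000
0001100
0111000
Population at generation 1: 15

Answer: 15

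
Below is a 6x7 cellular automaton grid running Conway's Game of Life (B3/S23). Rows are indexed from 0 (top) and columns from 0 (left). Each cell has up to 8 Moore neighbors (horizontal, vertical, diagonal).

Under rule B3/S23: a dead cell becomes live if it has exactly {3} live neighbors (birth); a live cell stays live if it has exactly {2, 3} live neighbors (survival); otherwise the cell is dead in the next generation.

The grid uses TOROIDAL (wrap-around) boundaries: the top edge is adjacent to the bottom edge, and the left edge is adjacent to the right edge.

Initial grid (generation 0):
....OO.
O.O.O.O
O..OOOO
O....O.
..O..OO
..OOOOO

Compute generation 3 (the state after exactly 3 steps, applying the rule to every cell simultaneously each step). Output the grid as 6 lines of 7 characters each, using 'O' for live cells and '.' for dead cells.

Answer: .O.....
.O.....
.......
.......
..OOO..
.OOO...

Derivation:
Simulating step by step:
Generation 0 (given above): 21 live cells
Generation 1: 13 live cells
OOO....
OO.....
...O...
OO.O...
OOO....
..O....
Generation 2: 8 live cells
O.O....
O......
.......
O..O...
O..O...
...O...
Generation 3: 8 live cells
(generation 3 grid is the final answer)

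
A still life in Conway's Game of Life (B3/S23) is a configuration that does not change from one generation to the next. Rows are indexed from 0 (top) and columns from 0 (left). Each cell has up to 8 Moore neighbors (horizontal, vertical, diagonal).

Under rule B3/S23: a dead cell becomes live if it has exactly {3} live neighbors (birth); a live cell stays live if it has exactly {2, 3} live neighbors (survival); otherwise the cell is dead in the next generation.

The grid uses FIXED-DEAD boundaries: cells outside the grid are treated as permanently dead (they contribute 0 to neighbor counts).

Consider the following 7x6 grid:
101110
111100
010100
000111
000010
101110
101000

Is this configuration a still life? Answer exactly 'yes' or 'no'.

Answer: no

Derivation:
Compute generation 1 and compare to generation 0 (given above):
Generation 1:
100010
100000
110000
001101
001000
001010
001000
Cell (0,2) differs: gen0=1 vs gen1=0 -> NOT a still life.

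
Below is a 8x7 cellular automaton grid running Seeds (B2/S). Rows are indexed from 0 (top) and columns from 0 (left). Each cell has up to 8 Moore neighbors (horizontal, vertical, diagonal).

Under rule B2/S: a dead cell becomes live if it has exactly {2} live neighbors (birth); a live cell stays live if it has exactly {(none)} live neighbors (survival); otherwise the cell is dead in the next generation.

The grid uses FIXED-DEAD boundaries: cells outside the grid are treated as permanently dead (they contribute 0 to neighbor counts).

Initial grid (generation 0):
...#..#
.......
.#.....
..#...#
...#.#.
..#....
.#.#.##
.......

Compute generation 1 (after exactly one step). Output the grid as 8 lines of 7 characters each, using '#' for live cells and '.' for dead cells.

Simulating step by step:
Generation 0 (given above): 12 live cells
Generation 1: 15 live cells
(generation 1 grid is the final answer)

Answer: .......
..#....
..#....
.#.###.
.#..#.#
.#.....
....#..
..#.###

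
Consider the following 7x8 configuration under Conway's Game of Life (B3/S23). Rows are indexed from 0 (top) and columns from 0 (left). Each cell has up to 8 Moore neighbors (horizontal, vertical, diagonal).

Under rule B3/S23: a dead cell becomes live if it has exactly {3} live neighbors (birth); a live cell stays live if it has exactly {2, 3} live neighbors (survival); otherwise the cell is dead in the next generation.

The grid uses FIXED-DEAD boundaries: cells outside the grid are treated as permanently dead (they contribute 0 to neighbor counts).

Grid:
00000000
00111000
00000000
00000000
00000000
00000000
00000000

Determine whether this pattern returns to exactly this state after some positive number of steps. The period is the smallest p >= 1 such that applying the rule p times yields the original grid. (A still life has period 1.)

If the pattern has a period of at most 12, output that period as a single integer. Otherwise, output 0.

Answer: 2

Derivation:
Simulating and comparing each generation to the original:
Gen 0 (original, given above): 3 live cells
Gen 1: 3 live cells, differs from original
Gen 2: 3 live cells, MATCHES original -> period = 2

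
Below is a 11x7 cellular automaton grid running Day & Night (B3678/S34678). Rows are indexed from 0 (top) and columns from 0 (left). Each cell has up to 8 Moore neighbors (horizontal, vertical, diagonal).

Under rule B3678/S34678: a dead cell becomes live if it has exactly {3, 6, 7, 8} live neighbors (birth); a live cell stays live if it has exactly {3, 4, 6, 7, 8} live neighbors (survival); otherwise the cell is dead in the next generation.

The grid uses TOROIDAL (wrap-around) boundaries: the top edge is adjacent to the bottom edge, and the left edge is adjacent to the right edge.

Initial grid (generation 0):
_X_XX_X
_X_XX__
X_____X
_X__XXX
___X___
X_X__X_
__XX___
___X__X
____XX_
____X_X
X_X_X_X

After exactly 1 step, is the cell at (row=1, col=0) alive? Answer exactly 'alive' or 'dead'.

Simulating step by step:
Generation 0 (given above): 29 live cells
Generation 1: 39 live cells
_X__X__
___XX_X
XXXX__X
_____XX
XXX____
_XX_X__
_XXXX_X
__XX_X_
___XXXX
X___XXX
XX__XXX

Cell (1,0) at generation 1: 0 -> dead

Answer: dead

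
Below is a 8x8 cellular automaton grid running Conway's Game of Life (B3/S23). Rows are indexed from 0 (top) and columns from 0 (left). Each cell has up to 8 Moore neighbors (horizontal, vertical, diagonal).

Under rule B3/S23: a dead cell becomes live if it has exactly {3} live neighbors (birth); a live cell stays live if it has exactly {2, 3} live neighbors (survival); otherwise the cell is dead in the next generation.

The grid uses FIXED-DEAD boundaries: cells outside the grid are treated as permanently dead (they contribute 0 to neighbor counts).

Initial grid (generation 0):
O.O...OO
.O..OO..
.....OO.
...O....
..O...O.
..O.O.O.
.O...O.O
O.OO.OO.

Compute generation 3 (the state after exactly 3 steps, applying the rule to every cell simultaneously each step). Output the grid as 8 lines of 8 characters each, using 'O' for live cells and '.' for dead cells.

Answer: .....OO.
....O..O
...OOO..
..O...O.
.O...O.O
OO.....O
O..OO..O
.O...OO.

Derivation:
Simulating step by step:
Generation 0 (given above): 23 live cells
Generation 1: 24 live cells
.O...OO.
.O..O..O
.....OO.
.....OO.
..O..O..
.OOO..OO
.O.....O
.OO.OOO.
Generation 2: 24 live cells
.....OO.
....O..O
....O..O
....O...
.OOOOO.O
.O.O..OO
O...O..O
.OO..OO.
Generation 3: 22 live cells
(generation 3 grid is the final answer)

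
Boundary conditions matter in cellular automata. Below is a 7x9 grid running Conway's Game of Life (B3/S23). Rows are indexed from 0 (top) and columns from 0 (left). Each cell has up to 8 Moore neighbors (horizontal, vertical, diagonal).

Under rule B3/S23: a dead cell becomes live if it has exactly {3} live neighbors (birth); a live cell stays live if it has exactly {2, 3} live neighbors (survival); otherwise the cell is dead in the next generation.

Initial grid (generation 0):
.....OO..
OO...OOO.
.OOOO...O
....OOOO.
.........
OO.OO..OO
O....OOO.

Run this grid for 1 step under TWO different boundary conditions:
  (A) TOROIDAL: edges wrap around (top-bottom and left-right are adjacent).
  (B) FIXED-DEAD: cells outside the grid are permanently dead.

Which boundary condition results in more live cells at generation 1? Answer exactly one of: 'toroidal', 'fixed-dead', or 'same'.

Under TOROIDAL boundary, generation 1:
OO..O....
OO.O...OO
.OOO....O
..O.OOOO.
O..O.....
OO..OO.O.
OO.......
Population = 26

Under FIXED-DEAD boundary, generation 1:
.....O.O.
OO.O...O.
OOOO....O
..O.OOOO.
...O....O
OO..OO.OO
OO..OOOOO
Population = 31

Comparison: toroidal=26, fixed-dead=31 -> fixed-dead

Answer: fixed-dead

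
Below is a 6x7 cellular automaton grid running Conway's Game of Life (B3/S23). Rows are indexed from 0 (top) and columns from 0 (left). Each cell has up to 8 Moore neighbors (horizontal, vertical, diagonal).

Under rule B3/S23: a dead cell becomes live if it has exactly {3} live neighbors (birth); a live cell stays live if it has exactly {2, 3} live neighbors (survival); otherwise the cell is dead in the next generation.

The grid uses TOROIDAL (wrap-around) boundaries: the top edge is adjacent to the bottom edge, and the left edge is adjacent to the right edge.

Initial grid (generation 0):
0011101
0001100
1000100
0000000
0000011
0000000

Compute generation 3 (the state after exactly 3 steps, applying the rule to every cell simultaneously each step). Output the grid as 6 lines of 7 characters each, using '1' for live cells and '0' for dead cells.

Simulating step by step:
Generation 0 (given above): 10 live cells
Generation 1: 11 live cells
0010110
0010000
0001100
0000011
0000000
0001101
Generation 2: 14 live cells
0010110
0010010
0001110
0000110
0000101
0001100
Generation 3: 7 live cells
(generation 3 grid is the final answer)

Answer: 0010010
0010001
0001001
0000001
0000000
0000000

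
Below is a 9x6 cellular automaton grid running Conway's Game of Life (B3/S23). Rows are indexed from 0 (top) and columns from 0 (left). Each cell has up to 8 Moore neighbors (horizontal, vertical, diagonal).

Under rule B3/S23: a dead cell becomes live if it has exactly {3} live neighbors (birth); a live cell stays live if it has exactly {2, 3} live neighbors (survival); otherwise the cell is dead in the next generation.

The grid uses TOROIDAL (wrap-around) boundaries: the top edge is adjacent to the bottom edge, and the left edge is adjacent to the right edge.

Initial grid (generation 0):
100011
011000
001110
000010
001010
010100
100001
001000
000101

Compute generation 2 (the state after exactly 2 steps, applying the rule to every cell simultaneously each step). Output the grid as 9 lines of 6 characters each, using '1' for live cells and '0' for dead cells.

Answer: 000000
000000
000010
001011
000000
000010
000000
001110
000000

Derivation:
Simulating step by step:
Generation 0 (given above): 18 live cells
Generation 1: 32 live cells
111111
111000
011010
001011
001010
111111
111000
100011
100101
Generation 2: 8 live cells
(generation 2 grid is the final answer)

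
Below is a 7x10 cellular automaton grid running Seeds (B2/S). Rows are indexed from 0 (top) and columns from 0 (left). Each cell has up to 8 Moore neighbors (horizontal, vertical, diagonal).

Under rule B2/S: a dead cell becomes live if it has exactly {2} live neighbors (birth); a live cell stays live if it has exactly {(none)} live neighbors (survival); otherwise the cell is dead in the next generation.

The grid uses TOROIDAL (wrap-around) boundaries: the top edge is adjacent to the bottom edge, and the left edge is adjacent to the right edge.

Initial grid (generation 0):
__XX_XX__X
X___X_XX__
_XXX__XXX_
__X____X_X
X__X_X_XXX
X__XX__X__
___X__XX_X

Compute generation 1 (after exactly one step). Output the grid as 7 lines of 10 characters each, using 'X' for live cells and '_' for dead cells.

Simulating step by step:
Generation 0 (given above): 32 live cells
Generation 1: 5 live cells
(generation 1 grid is the final answer)

Answer: _X________
__________
____X_____
_____X____
__________
_X________
_X________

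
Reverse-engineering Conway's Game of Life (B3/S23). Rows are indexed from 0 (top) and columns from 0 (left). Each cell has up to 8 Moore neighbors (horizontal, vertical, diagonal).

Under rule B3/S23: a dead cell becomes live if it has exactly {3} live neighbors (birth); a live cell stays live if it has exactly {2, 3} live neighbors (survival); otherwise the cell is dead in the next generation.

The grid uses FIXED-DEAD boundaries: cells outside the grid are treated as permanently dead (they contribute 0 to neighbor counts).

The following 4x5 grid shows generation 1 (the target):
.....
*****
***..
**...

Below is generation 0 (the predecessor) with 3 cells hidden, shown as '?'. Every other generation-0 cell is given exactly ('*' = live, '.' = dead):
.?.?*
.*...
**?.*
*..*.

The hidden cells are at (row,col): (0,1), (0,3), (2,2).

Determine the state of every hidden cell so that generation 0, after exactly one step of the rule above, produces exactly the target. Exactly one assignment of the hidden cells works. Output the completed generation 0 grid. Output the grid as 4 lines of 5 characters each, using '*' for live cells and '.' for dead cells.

Answer: ...**
.*...
**..*
*..*.

Derivation:
Hidden generation-0 cells (in order): (0,1), (0,3), (2,2).
A hidden cell only influences target cells in its own 3x3 neighborhood. Try each of the 2^3 = 8 assignments, step the completed generation 0 forward once under B3/S23, and compare with the target:
  (0,1)=. (0,3)=. (2,2)=. -> step gives (1,2)='.' but target has '*' -> reject
  (0,1)=. (0,3)=. (2,2)=* -> step gives (1,4)='.' but target has '*' -> reject
  (0,1)=. (0,3)=* (2,2)=. -> step reproduces the target at every cell -> ACCEPT
  (0,1)=. (0,3)=* (2,2)=* -> step gives (1,2)='.' but target has '*' -> reject
  (0,1)=* (0,3)=. (2,2)=. -> step gives (1,0)='.' but target has '*' -> reject
  (0,1)=* (0,3)=. (2,2)=* -> step gives (1,0)='.' but target has '*' -> reject
  (0,1)=* (0,3)=* (2,2)=. -> step gives (0,2)='*' but target has '.' -> reject
  (0,1)=* (0,3)=* (2,2)=* -> step gives (0,2)='*' but target has '.' -> reject
Unique solution: (0,1)=dead, (0,3)=live, (2,2)=dead.
Check: live-neighbor counts of every cell in the completed generation 0:
11211
32333
33321
23212
Applying B3/S23 to generation 0 with these counts gives:
.....
*****
***..
**...
which matches the target exactly.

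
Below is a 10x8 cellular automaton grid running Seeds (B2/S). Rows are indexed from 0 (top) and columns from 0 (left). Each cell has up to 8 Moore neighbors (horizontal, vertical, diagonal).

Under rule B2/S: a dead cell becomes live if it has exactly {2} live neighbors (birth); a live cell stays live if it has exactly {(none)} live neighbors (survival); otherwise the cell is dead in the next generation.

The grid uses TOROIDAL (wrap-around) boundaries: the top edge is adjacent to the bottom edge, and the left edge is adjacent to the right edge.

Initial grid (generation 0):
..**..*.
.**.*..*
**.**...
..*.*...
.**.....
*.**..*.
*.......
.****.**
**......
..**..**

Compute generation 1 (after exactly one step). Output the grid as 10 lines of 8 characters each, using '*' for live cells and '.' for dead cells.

Simulating step by step:
Generation 0 (given above): 32 live cells
Generation 1: 10 live cells
(generation 1 grid is the final answer)

Answer: ........
......*.
.......*
.....*..
*...**.*
........
........
.....*..
........
....**..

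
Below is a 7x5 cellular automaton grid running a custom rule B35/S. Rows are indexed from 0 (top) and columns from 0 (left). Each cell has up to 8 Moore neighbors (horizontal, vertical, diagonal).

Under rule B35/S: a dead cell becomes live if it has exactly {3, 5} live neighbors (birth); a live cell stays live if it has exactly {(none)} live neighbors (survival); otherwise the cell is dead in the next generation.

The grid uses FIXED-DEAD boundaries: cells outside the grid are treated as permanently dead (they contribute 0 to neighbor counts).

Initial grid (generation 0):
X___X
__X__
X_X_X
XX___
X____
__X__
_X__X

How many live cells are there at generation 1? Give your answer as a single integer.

Answer: 3

Derivation:
Simulating step by step:
Generation 0 (given above): 12 live cells
Generation 1: 3 live cells
_____
_____
_X_X_
_____
_____
_X___
_____
Population at generation 1: 3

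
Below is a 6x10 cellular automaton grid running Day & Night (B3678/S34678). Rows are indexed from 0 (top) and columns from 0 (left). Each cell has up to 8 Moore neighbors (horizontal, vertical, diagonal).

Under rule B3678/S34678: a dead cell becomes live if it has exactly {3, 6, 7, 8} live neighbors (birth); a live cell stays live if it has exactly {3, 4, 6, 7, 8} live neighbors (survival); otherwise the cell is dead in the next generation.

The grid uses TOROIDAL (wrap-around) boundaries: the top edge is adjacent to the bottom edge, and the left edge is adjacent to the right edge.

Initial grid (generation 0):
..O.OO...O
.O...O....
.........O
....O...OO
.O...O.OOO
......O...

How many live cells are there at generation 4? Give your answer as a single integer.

Simulating step by step:
Generation 0 (given above): 16 live cells
Generation 1: 18 live cells
.....OO...
O...O.....
O.......O.
.......O.O
O.....OOOO
O...O.OO.O
Generation 2: 17 live cells
O...OOOO.O
.....O...O
..........
......OOO.
O....OO.O.
O........O
Generation 3: 20 live cells
O....OO..O
O...OO..O.
......OOO.
.....OOO.O
......O.O.
OO..O.....
Generation 4: 15 live cells
O....O...O
.....O..O.
....O...O.
.....O.O..
O.....O..O
O.....OO..
Population at generation 4: 15

Answer: 15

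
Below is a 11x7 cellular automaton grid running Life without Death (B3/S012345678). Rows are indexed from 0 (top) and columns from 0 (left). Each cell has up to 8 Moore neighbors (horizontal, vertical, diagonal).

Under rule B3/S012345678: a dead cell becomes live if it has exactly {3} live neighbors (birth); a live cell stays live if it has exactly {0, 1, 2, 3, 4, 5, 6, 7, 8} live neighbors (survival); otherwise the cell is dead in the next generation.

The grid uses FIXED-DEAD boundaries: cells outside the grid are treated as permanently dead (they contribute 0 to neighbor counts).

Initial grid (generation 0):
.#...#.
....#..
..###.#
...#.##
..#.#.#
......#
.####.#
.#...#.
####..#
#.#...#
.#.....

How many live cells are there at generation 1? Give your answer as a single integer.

Simulating step by step:
Generation 0 (given above): 30 live cells
Generation 1: 37 live cells
.#...#.
..#.#..
..###.#
...#.##
..###.#
.#..#.#
.####.#
.#...##
####.##
#.##..#
.#.....
Population at generation 1: 37

Answer: 37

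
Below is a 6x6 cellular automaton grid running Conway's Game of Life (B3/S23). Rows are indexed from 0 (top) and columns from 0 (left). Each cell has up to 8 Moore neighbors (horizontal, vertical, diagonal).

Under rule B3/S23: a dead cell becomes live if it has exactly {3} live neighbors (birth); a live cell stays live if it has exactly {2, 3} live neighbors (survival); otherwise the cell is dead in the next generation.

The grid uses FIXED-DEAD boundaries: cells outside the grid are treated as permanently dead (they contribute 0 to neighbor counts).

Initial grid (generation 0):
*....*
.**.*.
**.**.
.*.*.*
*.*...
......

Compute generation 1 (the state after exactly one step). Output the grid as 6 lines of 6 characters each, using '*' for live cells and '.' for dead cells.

Simulating step by step:
Generation 0 (given above): 14 live cells
Generation 1: 9 live cells
(generation 1 grid is the final answer)

Answer: .*....
..*.**
*....*
...*..
.**...
......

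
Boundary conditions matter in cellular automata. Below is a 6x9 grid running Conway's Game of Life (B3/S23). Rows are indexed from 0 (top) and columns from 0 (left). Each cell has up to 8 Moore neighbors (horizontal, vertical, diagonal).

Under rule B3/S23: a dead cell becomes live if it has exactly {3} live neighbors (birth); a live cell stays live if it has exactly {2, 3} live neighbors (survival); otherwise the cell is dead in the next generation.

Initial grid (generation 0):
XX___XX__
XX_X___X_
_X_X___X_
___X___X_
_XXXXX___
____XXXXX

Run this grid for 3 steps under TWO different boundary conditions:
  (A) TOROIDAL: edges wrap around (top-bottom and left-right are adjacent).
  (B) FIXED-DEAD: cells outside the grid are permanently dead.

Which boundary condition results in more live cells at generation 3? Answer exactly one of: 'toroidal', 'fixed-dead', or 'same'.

Under TOROIDAL boundary, generation 3:
_____X___
__X_X____
_________
___X_XX__
______X__
_X_______
Population = 8

Under FIXED-DEAD boundary, generation 3:
_________
X___XX_X_
X_____X_X
______X__
XXX__XX__
_________
Population = 13

Comparison: toroidal=8, fixed-dead=13 -> fixed-dead

Answer: fixed-dead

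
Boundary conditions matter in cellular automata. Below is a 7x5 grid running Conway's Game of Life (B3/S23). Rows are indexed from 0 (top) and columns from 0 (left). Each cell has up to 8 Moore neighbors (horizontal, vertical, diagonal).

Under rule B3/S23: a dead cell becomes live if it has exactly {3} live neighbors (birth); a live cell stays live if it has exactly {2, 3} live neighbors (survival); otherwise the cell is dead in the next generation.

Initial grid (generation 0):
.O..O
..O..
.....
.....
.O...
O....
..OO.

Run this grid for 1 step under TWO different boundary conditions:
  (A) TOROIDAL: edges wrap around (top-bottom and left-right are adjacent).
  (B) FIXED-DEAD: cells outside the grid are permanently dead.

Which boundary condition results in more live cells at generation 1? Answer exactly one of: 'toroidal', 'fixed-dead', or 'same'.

Under TOROIDAL boundary, generation 1:
.O...
.....
.....
.....
.....
.OO..
OOOOO
Population = 8

Under FIXED-DEAD boundary, generation 1:
.....
.....
.....
.....
.....
.OO..
.....
Population = 2

Comparison: toroidal=8, fixed-dead=2 -> toroidal

Answer: toroidal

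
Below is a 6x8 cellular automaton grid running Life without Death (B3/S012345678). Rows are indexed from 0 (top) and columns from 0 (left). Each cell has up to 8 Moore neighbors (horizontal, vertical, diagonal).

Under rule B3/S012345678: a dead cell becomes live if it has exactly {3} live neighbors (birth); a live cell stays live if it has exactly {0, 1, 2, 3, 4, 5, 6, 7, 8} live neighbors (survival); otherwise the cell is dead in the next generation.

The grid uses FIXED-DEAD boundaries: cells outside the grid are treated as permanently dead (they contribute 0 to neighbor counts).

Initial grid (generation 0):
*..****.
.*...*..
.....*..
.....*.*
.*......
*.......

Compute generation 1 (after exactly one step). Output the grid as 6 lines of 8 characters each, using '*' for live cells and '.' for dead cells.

Simulating step by step:
Generation 0 (given above): 12 live cells
Generation 1: 14 live cells
(generation 1 grid is the final answer)

Answer: *..****.
.*...*..
....**..
.....***
.*......
*.......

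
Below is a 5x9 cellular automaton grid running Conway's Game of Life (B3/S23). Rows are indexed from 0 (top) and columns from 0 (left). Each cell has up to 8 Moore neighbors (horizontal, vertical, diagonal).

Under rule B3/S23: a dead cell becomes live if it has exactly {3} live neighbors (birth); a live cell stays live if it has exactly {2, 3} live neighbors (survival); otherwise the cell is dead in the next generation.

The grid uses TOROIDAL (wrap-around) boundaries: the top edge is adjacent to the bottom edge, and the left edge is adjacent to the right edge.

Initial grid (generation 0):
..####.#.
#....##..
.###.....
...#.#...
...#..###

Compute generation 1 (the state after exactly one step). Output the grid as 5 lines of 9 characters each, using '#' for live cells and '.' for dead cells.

Simulating step by step:
Generation 0 (given above): 17 live cells
Generation 1: 14 live cells
(generation 1 grid is the final answer)

Answer: ..##.....
.....##..
.###.##..
...#..##.
.......##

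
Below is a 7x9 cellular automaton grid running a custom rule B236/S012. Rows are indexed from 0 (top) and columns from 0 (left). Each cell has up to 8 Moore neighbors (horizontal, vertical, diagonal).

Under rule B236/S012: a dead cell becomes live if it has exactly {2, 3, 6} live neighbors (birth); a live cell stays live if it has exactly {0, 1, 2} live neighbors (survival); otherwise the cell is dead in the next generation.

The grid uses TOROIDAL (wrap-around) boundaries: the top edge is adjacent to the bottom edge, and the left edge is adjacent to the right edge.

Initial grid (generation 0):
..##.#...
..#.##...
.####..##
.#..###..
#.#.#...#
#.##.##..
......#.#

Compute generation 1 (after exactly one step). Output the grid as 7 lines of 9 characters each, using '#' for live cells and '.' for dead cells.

Answer: .##...##.
#.....###
#....#.##
...#..#..
.....#.##
..#.#.#..
##.....##

Derivation:
Simulating step by step:
Generation 0 (given above): 27 live cells
Generation 1: 24 live cells
(generation 1 grid is the final answer)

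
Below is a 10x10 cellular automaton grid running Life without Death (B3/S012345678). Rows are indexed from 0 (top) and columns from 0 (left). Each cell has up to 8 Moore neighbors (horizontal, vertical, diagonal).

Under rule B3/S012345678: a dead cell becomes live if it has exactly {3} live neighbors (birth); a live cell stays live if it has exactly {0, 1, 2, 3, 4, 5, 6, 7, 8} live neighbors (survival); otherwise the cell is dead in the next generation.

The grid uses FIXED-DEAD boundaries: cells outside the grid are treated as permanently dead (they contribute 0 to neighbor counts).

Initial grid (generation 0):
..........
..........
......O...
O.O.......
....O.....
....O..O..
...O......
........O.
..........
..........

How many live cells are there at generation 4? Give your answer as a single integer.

Answer: 25

Derivation:
Simulating step by step:
Generation 0 (given above): 8 live cells
Generation 1: 10 live cells
..........
..........
......O...
O.O.......
...OO.....
...OO..O..
...O......
........O.
..........
..........
Generation 2: 14 live cells
..........
..........
......O...
O.OO......
..OOO.....
..OOO..O..
...OO.....
........O.
..........
..........
Generation 3: 18 live cells
..........
..........
......O...
OOOOO.....
..OOO.....
..OOOO.O..
..OOO.....
........O.
..........
..........
Generation 4: 25 live cells
..........
..........
.OOO..O...
OOOOOO....
..OOO.....
.OOOOO.O..
..OOOO....
...O....O.
..........
..........
Population at generation 4: 25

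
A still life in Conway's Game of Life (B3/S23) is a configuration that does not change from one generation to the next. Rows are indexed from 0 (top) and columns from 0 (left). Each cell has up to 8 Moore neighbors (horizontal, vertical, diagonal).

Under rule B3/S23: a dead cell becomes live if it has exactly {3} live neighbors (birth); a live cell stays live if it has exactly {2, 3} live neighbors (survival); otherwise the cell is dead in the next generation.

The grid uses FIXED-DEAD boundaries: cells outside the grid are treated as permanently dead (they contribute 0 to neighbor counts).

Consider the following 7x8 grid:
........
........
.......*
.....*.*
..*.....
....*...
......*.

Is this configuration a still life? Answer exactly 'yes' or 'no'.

Compute generation 1 and compare to generation 0 (given above):
Generation 1:
........
........
......*.
......*.
........
........
........
Cell (2,6) differs: gen0=0 vs gen1=1 -> NOT a still life.

Answer: no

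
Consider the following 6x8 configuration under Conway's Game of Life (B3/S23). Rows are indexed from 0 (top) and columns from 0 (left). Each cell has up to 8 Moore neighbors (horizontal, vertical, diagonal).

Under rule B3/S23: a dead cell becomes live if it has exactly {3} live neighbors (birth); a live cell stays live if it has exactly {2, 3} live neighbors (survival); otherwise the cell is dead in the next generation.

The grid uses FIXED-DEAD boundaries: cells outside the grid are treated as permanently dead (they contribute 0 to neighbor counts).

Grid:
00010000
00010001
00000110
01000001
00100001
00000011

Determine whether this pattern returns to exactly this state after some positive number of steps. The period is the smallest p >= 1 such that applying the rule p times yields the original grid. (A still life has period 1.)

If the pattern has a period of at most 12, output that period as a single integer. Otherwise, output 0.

Simulating and comparing each generation to the original:
Gen 0 (original, given above): 11 live cells
Gen 1: 8 live cells, differs from original
Gen 2: 10 live cells, differs from original
Gen 3: 8 live cells, differs from original
Gen 4: 6 live cells, differs from original
Gen 5: 3 live cells, differs from original
Gen 6: 4 live cells, differs from original
Gen 7: 4 live cells, differs from original
Gen 8: 4 live cells, differs from original
Gen 9: 4 live cells, differs from original
Gen 10: 4 live cells, differs from original
Gen 11: 4 live cells, differs from original
Gen 12: 4 live cells, differs from original
No period found within 12 steps.

Answer: 0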